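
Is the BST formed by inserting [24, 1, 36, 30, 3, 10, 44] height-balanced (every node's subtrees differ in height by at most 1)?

Tree (level-order array): [24, 1, 36, None, 3, 30, 44, None, 10]
Definition: a tree is height-balanced if, at every node, |h(left) - h(right)| <= 1 (empty subtree has height -1).
Bottom-up per-node check:
  node 10: h_left=-1, h_right=-1, diff=0 [OK], height=0
  node 3: h_left=-1, h_right=0, diff=1 [OK], height=1
  node 1: h_left=-1, h_right=1, diff=2 [FAIL (|-1-1|=2 > 1)], height=2
  node 30: h_left=-1, h_right=-1, diff=0 [OK], height=0
  node 44: h_left=-1, h_right=-1, diff=0 [OK], height=0
  node 36: h_left=0, h_right=0, diff=0 [OK], height=1
  node 24: h_left=2, h_right=1, diff=1 [OK], height=3
Node 1 violates the condition: |-1 - 1| = 2 > 1.
Result: Not balanced


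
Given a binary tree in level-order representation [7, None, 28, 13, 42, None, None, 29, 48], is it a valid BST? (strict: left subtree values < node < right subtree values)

Level-order array: [7, None, 28, 13, 42, None, None, 29, 48]
Validate using subtree bounds (lo, hi): at each node, require lo < value < hi,
then recurse left with hi=value and right with lo=value.
Preorder trace (stopping at first violation):
  at node 7 with bounds (-inf, +inf): OK
  at node 28 with bounds (7, +inf): OK
  at node 13 with bounds (7, 28): OK
  at node 42 with bounds (28, +inf): OK
  at node 29 with bounds (28, 42): OK
  at node 48 with bounds (42, +inf): OK
No violation found at any node.
Result: Valid BST


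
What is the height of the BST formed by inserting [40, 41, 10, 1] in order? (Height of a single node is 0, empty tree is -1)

Insertion order: [40, 41, 10, 1]
Tree (level-order array): [40, 10, 41, 1]
Compute height bottom-up (empty subtree = -1):
  height(1) = 1 + max(-1, -1) = 0
  height(10) = 1 + max(0, -1) = 1
  height(41) = 1 + max(-1, -1) = 0
  height(40) = 1 + max(1, 0) = 2
Height = 2


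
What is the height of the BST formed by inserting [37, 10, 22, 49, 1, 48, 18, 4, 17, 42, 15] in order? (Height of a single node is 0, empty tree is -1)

Insertion order: [37, 10, 22, 49, 1, 48, 18, 4, 17, 42, 15]
Tree (level-order array): [37, 10, 49, 1, 22, 48, None, None, 4, 18, None, 42, None, None, None, 17, None, None, None, 15]
Compute height bottom-up (empty subtree = -1):
  height(4) = 1 + max(-1, -1) = 0
  height(1) = 1 + max(-1, 0) = 1
  height(15) = 1 + max(-1, -1) = 0
  height(17) = 1 + max(0, -1) = 1
  height(18) = 1 + max(1, -1) = 2
  height(22) = 1 + max(2, -1) = 3
  height(10) = 1 + max(1, 3) = 4
  height(42) = 1 + max(-1, -1) = 0
  height(48) = 1 + max(0, -1) = 1
  height(49) = 1 + max(1, -1) = 2
  height(37) = 1 + max(4, 2) = 5
Height = 5


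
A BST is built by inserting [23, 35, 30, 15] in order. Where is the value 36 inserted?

Starting tree (level order): [23, 15, 35, None, None, 30]
Insertion path: 23 -> 35
Result: insert 36 as right child of 35
Final tree (level order): [23, 15, 35, None, None, 30, 36]


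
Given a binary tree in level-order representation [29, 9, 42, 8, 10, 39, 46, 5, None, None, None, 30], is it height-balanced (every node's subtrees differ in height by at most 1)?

Tree (level-order array): [29, 9, 42, 8, 10, 39, 46, 5, None, None, None, 30]
Definition: a tree is height-balanced if, at every node, |h(left) - h(right)| <= 1 (empty subtree has height -1).
Bottom-up per-node check:
  node 5: h_left=-1, h_right=-1, diff=0 [OK], height=0
  node 8: h_left=0, h_right=-1, diff=1 [OK], height=1
  node 10: h_left=-1, h_right=-1, diff=0 [OK], height=0
  node 9: h_left=1, h_right=0, diff=1 [OK], height=2
  node 30: h_left=-1, h_right=-1, diff=0 [OK], height=0
  node 39: h_left=0, h_right=-1, diff=1 [OK], height=1
  node 46: h_left=-1, h_right=-1, diff=0 [OK], height=0
  node 42: h_left=1, h_right=0, diff=1 [OK], height=2
  node 29: h_left=2, h_right=2, diff=0 [OK], height=3
All nodes satisfy the balance condition.
Result: Balanced


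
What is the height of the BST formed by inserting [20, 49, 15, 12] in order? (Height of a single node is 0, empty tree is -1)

Insertion order: [20, 49, 15, 12]
Tree (level-order array): [20, 15, 49, 12]
Compute height bottom-up (empty subtree = -1):
  height(12) = 1 + max(-1, -1) = 0
  height(15) = 1 + max(0, -1) = 1
  height(49) = 1 + max(-1, -1) = 0
  height(20) = 1 + max(1, 0) = 2
Height = 2


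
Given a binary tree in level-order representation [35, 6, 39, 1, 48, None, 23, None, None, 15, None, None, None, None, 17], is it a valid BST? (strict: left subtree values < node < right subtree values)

Level-order array: [35, 6, 39, 1, 48, None, 23, None, None, 15, None, None, None, None, 17]
Validate using subtree bounds (lo, hi): at each node, require lo < value < hi,
then recurse left with hi=value and right with lo=value.
Preorder trace (stopping at first violation):
  at node 35 with bounds (-inf, +inf): OK
  at node 6 with bounds (-inf, 35): OK
  at node 1 with bounds (-inf, 6): OK
  at node 48 with bounds (6, 35): VIOLATION
Node 48 violates its bound: not (6 < 48 < 35).
Result: Not a valid BST


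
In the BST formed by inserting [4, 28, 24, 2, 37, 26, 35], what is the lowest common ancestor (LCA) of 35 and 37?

Tree insertion order: [4, 28, 24, 2, 37, 26, 35]
Tree (level-order array): [4, 2, 28, None, None, 24, 37, None, 26, 35]
In a BST, the LCA of p=35, q=37 is the first node v on the
root-to-leaf path with p <= v <= q (go left if both < v, right if both > v).
Walk from root:
  at 4: both 35 and 37 > 4, go right
  at 28: both 35 and 37 > 28, go right
  at 37: 35 <= 37 <= 37, this is the LCA
LCA = 37


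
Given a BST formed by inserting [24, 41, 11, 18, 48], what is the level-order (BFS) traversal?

Tree insertion order: [24, 41, 11, 18, 48]
Tree (level-order array): [24, 11, 41, None, 18, None, 48]
BFS from the root, enqueuing left then right child of each popped node:
  queue [24] -> pop 24, enqueue [11, 41], visited so far: [24]
  queue [11, 41] -> pop 11, enqueue [18], visited so far: [24, 11]
  queue [41, 18] -> pop 41, enqueue [48], visited so far: [24, 11, 41]
  queue [18, 48] -> pop 18, enqueue [none], visited so far: [24, 11, 41, 18]
  queue [48] -> pop 48, enqueue [none], visited so far: [24, 11, 41, 18, 48]
Result: [24, 11, 41, 18, 48]


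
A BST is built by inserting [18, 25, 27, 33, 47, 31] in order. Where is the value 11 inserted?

Starting tree (level order): [18, None, 25, None, 27, None, 33, 31, 47]
Insertion path: 18
Result: insert 11 as left child of 18
Final tree (level order): [18, 11, 25, None, None, None, 27, None, 33, 31, 47]


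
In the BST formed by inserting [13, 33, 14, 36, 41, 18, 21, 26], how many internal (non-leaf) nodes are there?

Tree built from: [13, 33, 14, 36, 41, 18, 21, 26]
Tree (level-order array): [13, None, 33, 14, 36, None, 18, None, 41, None, 21, None, None, None, 26]
Rule: An internal node has at least one child.
Per-node child counts:
  node 13: 1 child(ren)
  node 33: 2 child(ren)
  node 14: 1 child(ren)
  node 18: 1 child(ren)
  node 21: 1 child(ren)
  node 26: 0 child(ren)
  node 36: 1 child(ren)
  node 41: 0 child(ren)
Matching nodes: [13, 33, 14, 18, 21, 36]
Count of internal (non-leaf) nodes: 6


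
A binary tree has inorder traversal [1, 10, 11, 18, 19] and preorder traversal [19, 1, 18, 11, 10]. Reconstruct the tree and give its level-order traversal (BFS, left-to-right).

Inorder:  [1, 10, 11, 18, 19]
Preorder: [19, 1, 18, 11, 10]
Algorithm: preorder visits root first, so consume preorder in order;
for each root, split the current inorder slice at that value into
left-subtree inorder and right-subtree inorder, then recurse.
Recursive splits:
  root=19; inorder splits into left=[1, 10, 11, 18], right=[]
  root=1; inorder splits into left=[], right=[10, 11, 18]
  root=18; inorder splits into left=[10, 11], right=[]
  root=11; inorder splits into left=[10], right=[]
  root=10; inorder splits into left=[], right=[]
Reconstructed level-order: [19, 1, 18, 11, 10]


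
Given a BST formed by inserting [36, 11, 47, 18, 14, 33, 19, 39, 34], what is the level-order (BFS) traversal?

Tree insertion order: [36, 11, 47, 18, 14, 33, 19, 39, 34]
Tree (level-order array): [36, 11, 47, None, 18, 39, None, 14, 33, None, None, None, None, 19, 34]
BFS from the root, enqueuing left then right child of each popped node:
  queue [36] -> pop 36, enqueue [11, 47], visited so far: [36]
  queue [11, 47] -> pop 11, enqueue [18], visited so far: [36, 11]
  queue [47, 18] -> pop 47, enqueue [39], visited so far: [36, 11, 47]
  queue [18, 39] -> pop 18, enqueue [14, 33], visited so far: [36, 11, 47, 18]
  queue [39, 14, 33] -> pop 39, enqueue [none], visited so far: [36, 11, 47, 18, 39]
  queue [14, 33] -> pop 14, enqueue [none], visited so far: [36, 11, 47, 18, 39, 14]
  queue [33] -> pop 33, enqueue [19, 34], visited so far: [36, 11, 47, 18, 39, 14, 33]
  queue [19, 34] -> pop 19, enqueue [none], visited so far: [36, 11, 47, 18, 39, 14, 33, 19]
  queue [34] -> pop 34, enqueue [none], visited so far: [36, 11, 47, 18, 39, 14, 33, 19, 34]
Result: [36, 11, 47, 18, 39, 14, 33, 19, 34]


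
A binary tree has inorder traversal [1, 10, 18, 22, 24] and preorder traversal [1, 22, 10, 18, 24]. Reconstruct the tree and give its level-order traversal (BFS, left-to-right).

Inorder:  [1, 10, 18, 22, 24]
Preorder: [1, 22, 10, 18, 24]
Algorithm: preorder visits root first, so consume preorder in order;
for each root, split the current inorder slice at that value into
left-subtree inorder and right-subtree inorder, then recurse.
Recursive splits:
  root=1; inorder splits into left=[], right=[10, 18, 22, 24]
  root=22; inorder splits into left=[10, 18], right=[24]
  root=10; inorder splits into left=[], right=[18]
  root=18; inorder splits into left=[], right=[]
  root=24; inorder splits into left=[], right=[]
Reconstructed level-order: [1, 22, 10, 24, 18]


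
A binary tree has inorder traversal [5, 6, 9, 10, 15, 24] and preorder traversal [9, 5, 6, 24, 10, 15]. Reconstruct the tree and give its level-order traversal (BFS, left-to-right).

Inorder:  [5, 6, 9, 10, 15, 24]
Preorder: [9, 5, 6, 24, 10, 15]
Algorithm: preorder visits root first, so consume preorder in order;
for each root, split the current inorder slice at that value into
left-subtree inorder and right-subtree inorder, then recurse.
Recursive splits:
  root=9; inorder splits into left=[5, 6], right=[10, 15, 24]
  root=5; inorder splits into left=[], right=[6]
  root=6; inorder splits into left=[], right=[]
  root=24; inorder splits into left=[10, 15], right=[]
  root=10; inorder splits into left=[], right=[15]
  root=15; inorder splits into left=[], right=[]
Reconstructed level-order: [9, 5, 24, 6, 10, 15]


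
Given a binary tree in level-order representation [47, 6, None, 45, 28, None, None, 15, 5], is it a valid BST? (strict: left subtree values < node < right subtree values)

Level-order array: [47, 6, None, 45, 28, None, None, 15, 5]
Validate using subtree bounds (lo, hi): at each node, require lo < value < hi,
then recurse left with hi=value and right with lo=value.
Preorder trace (stopping at first violation):
  at node 47 with bounds (-inf, +inf): OK
  at node 6 with bounds (-inf, 47): OK
  at node 45 with bounds (-inf, 6): VIOLATION
Node 45 violates its bound: not (-inf < 45 < 6).
Result: Not a valid BST


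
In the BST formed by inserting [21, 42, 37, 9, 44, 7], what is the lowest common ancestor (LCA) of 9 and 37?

Tree insertion order: [21, 42, 37, 9, 44, 7]
Tree (level-order array): [21, 9, 42, 7, None, 37, 44]
In a BST, the LCA of p=9, q=37 is the first node v on the
root-to-leaf path with p <= v <= q (go left if both < v, right if both > v).
Walk from root:
  at 21: 9 <= 21 <= 37, this is the LCA
LCA = 21


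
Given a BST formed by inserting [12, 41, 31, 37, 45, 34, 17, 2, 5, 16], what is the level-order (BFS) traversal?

Tree insertion order: [12, 41, 31, 37, 45, 34, 17, 2, 5, 16]
Tree (level-order array): [12, 2, 41, None, 5, 31, 45, None, None, 17, 37, None, None, 16, None, 34]
BFS from the root, enqueuing left then right child of each popped node:
  queue [12] -> pop 12, enqueue [2, 41], visited so far: [12]
  queue [2, 41] -> pop 2, enqueue [5], visited so far: [12, 2]
  queue [41, 5] -> pop 41, enqueue [31, 45], visited so far: [12, 2, 41]
  queue [5, 31, 45] -> pop 5, enqueue [none], visited so far: [12, 2, 41, 5]
  queue [31, 45] -> pop 31, enqueue [17, 37], visited so far: [12, 2, 41, 5, 31]
  queue [45, 17, 37] -> pop 45, enqueue [none], visited so far: [12, 2, 41, 5, 31, 45]
  queue [17, 37] -> pop 17, enqueue [16], visited so far: [12, 2, 41, 5, 31, 45, 17]
  queue [37, 16] -> pop 37, enqueue [34], visited so far: [12, 2, 41, 5, 31, 45, 17, 37]
  queue [16, 34] -> pop 16, enqueue [none], visited so far: [12, 2, 41, 5, 31, 45, 17, 37, 16]
  queue [34] -> pop 34, enqueue [none], visited so far: [12, 2, 41, 5, 31, 45, 17, 37, 16, 34]
Result: [12, 2, 41, 5, 31, 45, 17, 37, 16, 34]


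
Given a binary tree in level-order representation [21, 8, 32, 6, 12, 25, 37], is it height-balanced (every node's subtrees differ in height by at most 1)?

Tree (level-order array): [21, 8, 32, 6, 12, 25, 37]
Definition: a tree is height-balanced if, at every node, |h(left) - h(right)| <= 1 (empty subtree has height -1).
Bottom-up per-node check:
  node 6: h_left=-1, h_right=-1, diff=0 [OK], height=0
  node 12: h_left=-1, h_right=-1, diff=0 [OK], height=0
  node 8: h_left=0, h_right=0, diff=0 [OK], height=1
  node 25: h_left=-1, h_right=-1, diff=0 [OK], height=0
  node 37: h_left=-1, h_right=-1, diff=0 [OK], height=0
  node 32: h_left=0, h_right=0, diff=0 [OK], height=1
  node 21: h_left=1, h_right=1, diff=0 [OK], height=2
All nodes satisfy the balance condition.
Result: Balanced


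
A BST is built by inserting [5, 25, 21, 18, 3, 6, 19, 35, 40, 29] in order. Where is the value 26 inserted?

Starting tree (level order): [5, 3, 25, None, None, 21, 35, 18, None, 29, 40, 6, 19]
Insertion path: 5 -> 25 -> 35 -> 29
Result: insert 26 as left child of 29
Final tree (level order): [5, 3, 25, None, None, 21, 35, 18, None, 29, 40, 6, 19, 26]


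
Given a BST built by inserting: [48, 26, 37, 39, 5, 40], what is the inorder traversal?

Tree insertion order: [48, 26, 37, 39, 5, 40]
Tree (level-order array): [48, 26, None, 5, 37, None, None, None, 39, None, 40]
Inorder traversal: [5, 26, 37, 39, 40, 48]


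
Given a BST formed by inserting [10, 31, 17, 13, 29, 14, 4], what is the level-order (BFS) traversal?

Tree insertion order: [10, 31, 17, 13, 29, 14, 4]
Tree (level-order array): [10, 4, 31, None, None, 17, None, 13, 29, None, 14]
BFS from the root, enqueuing left then right child of each popped node:
  queue [10] -> pop 10, enqueue [4, 31], visited so far: [10]
  queue [4, 31] -> pop 4, enqueue [none], visited so far: [10, 4]
  queue [31] -> pop 31, enqueue [17], visited so far: [10, 4, 31]
  queue [17] -> pop 17, enqueue [13, 29], visited so far: [10, 4, 31, 17]
  queue [13, 29] -> pop 13, enqueue [14], visited so far: [10, 4, 31, 17, 13]
  queue [29, 14] -> pop 29, enqueue [none], visited so far: [10, 4, 31, 17, 13, 29]
  queue [14] -> pop 14, enqueue [none], visited so far: [10, 4, 31, 17, 13, 29, 14]
Result: [10, 4, 31, 17, 13, 29, 14]


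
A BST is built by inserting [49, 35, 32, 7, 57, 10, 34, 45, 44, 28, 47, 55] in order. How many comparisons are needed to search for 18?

Search path for 18: 49 -> 35 -> 32 -> 7 -> 10 -> 28
Found: False
Comparisons: 6


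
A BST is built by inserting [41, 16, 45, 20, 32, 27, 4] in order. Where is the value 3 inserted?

Starting tree (level order): [41, 16, 45, 4, 20, None, None, None, None, None, 32, 27]
Insertion path: 41 -> 16 -> 4
Result: insert 3 as left child of 4
Final tree (level order): [41, 16, 45, 4, 20, None, None, 3, None, None, 32, None, None, 27]


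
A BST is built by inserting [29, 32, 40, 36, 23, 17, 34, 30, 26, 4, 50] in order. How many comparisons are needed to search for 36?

Search path for 36: 29 -> 32 -> 40 -> 36
Found: True
Comparisons: 4


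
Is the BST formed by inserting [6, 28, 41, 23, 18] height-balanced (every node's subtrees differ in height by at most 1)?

Tree (level-order array): [6, None, 28, 23, 41, 18]
Definition: a tree is height-balanced if, at every node, |h(left) - h(right)| <= 1 (empty subtree has height -1).
Bottom-up per-node check:
  node 18: h_left=-1, h_right=-1, diff=0 [OK], height=0
  node 23: h_left=0, h_right=-1, diff=1 [OK], height=1
  node 41: h_left=-1, h_right=-1, diff=0 [OK], height=0
  node 28: h_left=1, h_right=0, diff=1 [OK], height=2
  node 6: h_left=-1, h_right=2, diff=3 [FAIL (|-1-2|=3 > 1)], height=3
Node 6 violates the condition: |-1 - 2| = 3 > 1.
Result: Not balanced


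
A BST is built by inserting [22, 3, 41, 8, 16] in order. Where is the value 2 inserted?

Starting tree (level order): [22, 3, 41, None, 8, None, None, None, 16]
Insertion path: 22 -> 3
Result: insert 2 as left child of 3
Final tree (level order): [22, 3, 41, 2, 8, None, None, None, None, None, 16]


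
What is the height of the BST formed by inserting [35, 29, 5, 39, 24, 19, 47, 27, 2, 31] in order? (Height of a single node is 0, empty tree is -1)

Insertion order: [35, 29, 5, 39, 24, 19, 47, 27, 2, 31]
Tree (level-order array): [35, 29, 39, 5, 31, None, 47, 2, 24, None, None, None, None, None, None, 19, 27]
Compute height bottom-up (empty subtree = -1):
  height(2) = 1 + max(-1, -1) = 0
  height(19) = 1 + max(-1, -1) = 0
  height(27) = 1 + max(-1, -1) = 0
  height(24) = 1 + max(0, 0) = 1
  height(5) = 1 + max(0, 1) = 2
  height(31) = 1 + max(-1, -1) = 0
  height(29) = 1 + max(2, 0) = 3
  height(47) = 1 + max(-1, -1) = 0
  height(39) = 1 + max(-1, 0) = 1
  height(35) = 1 + max(3, 1) = 4
Height = 4


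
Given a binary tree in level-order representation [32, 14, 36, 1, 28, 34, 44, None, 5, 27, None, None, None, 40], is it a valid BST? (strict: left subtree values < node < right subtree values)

Level-order array: [32, 14, 36, 1, 28, 34, 44, None, 5, 27, None, None, None, 40]
Validate using subtree bounds (lo, hi): at each node, require lo < value < hi,
then recurse left with hi=value and right with lo=value.
Preorder trace (stopping at first violation):
  at node 32 with bounds (-inf, +inf): OK
  at node 14 with bounds (-inf, 32): OK
  at node 1 with bounds (-inf, 14): OK
  at node 5 with bounds (1, 14): OK
  at node 28 with bounds (14, 32): OK
  at node 27 with bounds (14, 28): OK
  at node 36 with bounds (32, +inf): OK
  at node 34 with bounds (32, 36): OK
  at node 44 with bounds (36, +inf): OK
  at node 40 with bounds (36, 44): OK
No violation found at any node.
Result: Valid BST


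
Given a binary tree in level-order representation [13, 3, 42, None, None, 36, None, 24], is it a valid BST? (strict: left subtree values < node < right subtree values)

Level-order array: [13, 3, 42, None, None, 36, None, 24]
Validate using subtree bounds (lo, hi): at each node, require lo < value < hi,
then recurse left with hi=value and right with lo=value.
Preorder trace (stopping at first violation):
  at node 13 with bounds (-inf, +inf): OK
  at node 3 with bounds (-inf, 13): OK
  at node 42 with bounds (13, +inf): OK
  at node 36 with bounds (13, 42): OK
  at node 24 with bounds (13, 36): OK
No violation found at any node.
Result: Valid BST


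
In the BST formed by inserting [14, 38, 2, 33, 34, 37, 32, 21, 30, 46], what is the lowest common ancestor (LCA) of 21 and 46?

Tree insertion order: [14, 38, 2, 33, 34, 37, 32, 21, 30, 46]
Tree (level-order array): [14, 2, 38, None, None, 33, 46, 32, 34, None, None, 21, None, None, 37, None, 30]
In a BST, the LCA of p=21, q=46 is the first node v on the
root-to-leaf path with p <= v <= q (go left if both < v, right if both > v).
Walk from root:
  at 14: both 21 and 46 > 14, go right
  at 38: 21 <= 38 <= 46, this is the LCA
LCA = 38


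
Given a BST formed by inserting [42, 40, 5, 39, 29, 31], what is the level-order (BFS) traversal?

Tree insertion order: [42, 40, 5, 39, 29, 31]
Tree (level-order array): [42, 40, None, 5, None, None, 39, 29, None, None, 31]
BFS from the root, enqueuing left then right child of each popped node:
  queue [42] -> pop 42, enqueue [40], visited so far: [42]
  queue [40] -> pop 40, enqueue [5], visited so far: [42, 40]
  queue [5] -> pop 5, enqueue [39], visited so far: [42, 40, 5]
  queue [39] -> pop 39, enqueue [29], visited so far: [42, 40, 5, 39]
  queue [29] -> pop 29, enqueue [31], visited so far: [42, 40, 5, 39, 29]
  queue [31] -> pop 31, enqueue [none], visited so far: [42, 40, 5, 39, 29, 31]
Result: [42, 40, 5, 39, 29, 31]


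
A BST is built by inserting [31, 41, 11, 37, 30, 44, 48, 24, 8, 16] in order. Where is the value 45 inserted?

Starting tree (level order): [31, 11, 41, 8, 30, 37, 44, None, None, 24, None, None, None, None, 48, 16]
Insertion path: 31 -> 41 -> 44 -> 48
Result: insert 45 as left child of 48
Final tree (level order): [31, 11, 41, 8, 30, 37, 44, None, None, 24, None, None, None, None, 48, 16, None, 45]


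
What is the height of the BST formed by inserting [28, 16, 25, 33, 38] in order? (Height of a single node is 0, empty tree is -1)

Insertion order: [28, 16, 25, 33, 38]
Tree (level-order array): [28, 16, 33, None, 25, None, 38]
Compute height bottom-up (empty subtree = -1):
  height(25) = 1 + max(-1, -1) = 0
  height(16) = 1 + max(-1, 0) = 1
  height(38) = 1 + max(-1, -1) = 0
  height(33) = 1 + max(-1, 0) = 1
  height(28) = 1 + max(1, 1) = 2
Height = 2


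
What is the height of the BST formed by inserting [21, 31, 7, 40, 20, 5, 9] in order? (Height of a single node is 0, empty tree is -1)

Insertion order: [21, 31, 7, 40, 20, 5, 9]
Tree (level-order array): [21, 7, 31, 5, 20, None, 40, None, None, 9]
Compute height bottom-up (empty subtree = -1):
  height(5) = 1 + max(-1, -1) = 0
  height(9) = 1 + max(-1, -1) = 0
  height(20) = 1 + max(0, -1) = 1
  height(7) = 1 + max(0, 1) = 2
  height(40) = 1 + max(-1, -1) = 0
  height(31) = 1 + max(-1, 0) = 1
  height(21) = 1 + max(2, 1) = 3
Height = 3


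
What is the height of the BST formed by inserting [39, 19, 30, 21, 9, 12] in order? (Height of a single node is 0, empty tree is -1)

Insertion order: [39, 19, 30, 21, 9, 12]
Tree (level-order array): [39, 19, None, 9, 30, None, 12, 21]
Compute height bottom-up (empty subtree = -1):
  height(12) = 1 + max(-1, -1) = 0
  height(9) = 1 + max(-1, 0) = 1
  height(21) = 1 + max(-1, -1) = 0
  height(30) = 1 + max(0, -1) = 1
  height(19) = 1 + max(1, 1) = 2
  height(39) = 1 + max(2, -1) = 3
Height = 3


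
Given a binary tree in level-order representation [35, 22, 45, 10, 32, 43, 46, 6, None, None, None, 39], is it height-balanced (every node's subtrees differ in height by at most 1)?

Tree (level-order array): [35, 22, 45, 10, 32, 43, 46, 6, None, None, None, 39]
Definition: a tree is height-balanced if, at every node, |h(left) - h(right)| <= 1 (empty subtree has height -1).
Bottom-up per-node check:
  node 6: h_left=-1, h_right=-1, diff=0 [OK], height=0
  node 10: h_left=0, h_right=-1, diff=1 [OK], height=1
  node 32: h_left=-1, h_right=-1, diff=0 [OK], height=0
  node 22: h_left=1, h_right=0, diff=1 [OK], height=2
  node 39: h_left=-1, h_right=-1, diff=0 [OK], height=0
  node 43: h_left=0, h_right=-1, diff=1 [OK], height=1
  node 46: h_left=-1, h_right=-1, diff=0 [OK], height=0
  node 45: h_left=1, h_right=0, diff=1 [OK], height=2
  node 35: h_left=2, h_right=2, diff=0 [OK], height=3
All nodes satisfy the balance condition.
Result: Balanced


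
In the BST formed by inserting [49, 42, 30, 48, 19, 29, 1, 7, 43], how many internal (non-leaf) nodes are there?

Tree built from: [49, 42, 30, 48, 19, 29, 1, 7, 43]
Tree (level-order array): [49, 42, None, 30, 48, 19, None, 43, None, 1, 29, None, None, None, 7]
Rule: An internal node has at least one child.
Per-node child counts:
  node 49: 1 child(ren)
  node 42: 2 child(ren)
  node 30: 1 child(ren)
  node 19: 2 child(ren)
  node 1: 1 child(ren)
  node 7: 0 child(ren)
  node 29: 0 child(ren)
  node 48: 1 child(ren)
  node 43: 0 child(ren)
Matching nodes: [49, 42, 30, 19, 1, 48]
Count of internal (non-leaf) nodes: 6


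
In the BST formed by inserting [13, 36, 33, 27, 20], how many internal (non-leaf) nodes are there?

Tree built from: [13, 36, 33, 27, 20]
Tree (level-order array): [13, None, 36, 33, None, 27, None, 20]
Rule: An internal node has at least one child.
Per-node child counts:
  node 13: 1 child(ren)
  node 36: 1 child(ren)
  node 33: 1 child(ren)
  node 27: 1 child(ren)
  node 20: 0 child(ren)
Matching nodes: [13, 36, 33, 27]
Count of internal (non-leaf) nodes: 4


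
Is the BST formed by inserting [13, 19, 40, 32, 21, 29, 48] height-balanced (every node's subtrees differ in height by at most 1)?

Tree (level-order array): [13, None, 19, None, 40, 32, 48, 21, None, None, None, None, 29]
Definition: a tree is height-balanced if, at every node, |h(left) - h(right)| <= 1 (empty subtree has height -1).
Bottom-up per-node check:
  node 29: h_left=-1, h_right=-1, diff=0 [OK], height=0
  node 21: h_left=-1, h_right=0, diff=1 [OK], height=1
  node 32: h_left=1, h_right=-1, diff=2 [FAIL (|1--1|=2 > 1)], height=2
  node 48: h_left=-1, h_right=-1, diff=0 [OK], height=0
  node 40: h_left=2, h_right=0, diff=2 [FAIL (|2-0|=2 > 1)], height=3
  node 19: h_left=-1, h_right=3, diff=4 [FAIL (|-1-3|=4 > 1)], height=4
  node 13: h_left=-1, h_right=4, diff=5 [FAIL (|-1-4|=5 > 1)], height=5
Node 32 violates the condition: |1 - -1| = 2 > 1.
Result: Not balanced


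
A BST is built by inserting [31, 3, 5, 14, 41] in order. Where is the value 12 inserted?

Starting tree (level order): [31, 3, 41, None, 5, None, None, None, 14]
Insertion path: 31 -> 3 -> 5 -> 14
Result: insert 12 as left child of 14
Final tree (level order): [31, 3, 41, None, 5, None, None, None, 14, 12]


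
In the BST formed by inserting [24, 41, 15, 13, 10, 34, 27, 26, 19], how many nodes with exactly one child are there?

Tree built from: [24, 41, 15, 13, 10, 34, 27, 26, 19]
Tree (level-order array): [24, 15, 41, 13, 19, 34, None, 10, None, None, None, 27, None, None, None, 26]
Rule: These are nodes with exactly 1 non-null child.
Per-node child counts:
  node 24: 2 child(ren)
  node 15: 2 child(ren)
  node 13: 1 child(ren)
  node 10: 0 child(ren)
  node 19: 0 child(ren)
  node 41: 1 child(ren)
  node 34: 1 child(ren)
  node 27: 1 child(ren)
  node 26: 0 child(ren)
Matching nodes: [13, 41, 34, 27]
Count of nodes with exactly one child: 4


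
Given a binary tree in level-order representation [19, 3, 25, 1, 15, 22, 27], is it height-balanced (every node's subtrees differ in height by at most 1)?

Tree (level-order array): [19, 3, 25, 1, 15, 22, 27]
Definition: a tree is height-balanced if, at every node, |h(left) - h(right)| <= 1 (empty subtree has height -1).
Bottom-up per-node check:
  node 1: h_left=-1, h_right=-1, diff=0 [OK], height=0
  node 15: h_left=-1, h_right=-1, diff=0 [OK], height=0
  node 3: h_left=0, h_right=0, diff=0 [OK], height=1
  node 22: h_left=-1, h_right=-1, diff=0 [OK], height=0
  node 27: h_left=-1, h_right=-1, diff=0 [OK], height=0
  node 25: h_left=0, h_right=0, diff=0 [OK], height=1
  node 19: h_left=1, h_right=1, diff=0 [OK], height=2
All nodes satisfy the balance condition.
Result: Balanced


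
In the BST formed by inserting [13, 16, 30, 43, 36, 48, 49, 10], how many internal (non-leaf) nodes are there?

Tree built from: [13, 16, 30, 43, 36, 48, 49, 10]
Tree (level-order array): [13, 10, 16, None, None, None, 30, None, 43, 36, 48, None, None, None, 49]
Rule: An internal node has at least one child.
Per-node child counts:
  node 13: 2 child(ren)
  node 10: 0 child(ren)
  node 16: 1 child(ren)
  node 30: 1 child(ren)
  node 43: 2 child(ren)
  node 36: 0 child(ren)
  node 48: 1 child(ren)
  node 49: 0 child(ren)
Matching nodes: [13, 16, 30, 43, 48]
Count of internal (non-leaf) nodes: 5


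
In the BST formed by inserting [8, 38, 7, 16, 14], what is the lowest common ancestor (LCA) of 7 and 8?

Tree insertion order: [8, 38, 7, 16, 14]
Tree (level-order array): [8, 7, 38, None, None, 16, None, 14]
In a BST, the LCA of p=7, q=8 is the first node v on the
root-to-leaf path with p <= v <= q (go left if both < v, right if both > v).
Walk from root:
  at 8: 7 <= 8 <= 8, this is the LCA
LCA = 8


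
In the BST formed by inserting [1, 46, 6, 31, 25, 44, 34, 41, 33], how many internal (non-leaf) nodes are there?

Tree built from: [1, 46, 6, 31, 25, 44, 34, 41, 33]
Tree (level-order array): [1, None, 46, 6, None, None, 31, 25, 44, None, None, 34, None, 33, 41]
Rule: An internal node has at least one child.
Per-node child counts:
  node 1: 1 child(ren)
  node 46: 1 child(ren)
  node 6: 1 child(ren)
  node 31: 2 child(ren)
  node 25: 0 child(ren)
  node 44: 1 child(ren)
  node 34: 2 child(ren)
  node 33: 0 child(ren)
  node 41: 0 child(ren)
Matching nodes: [1, 46, 6, 31, 44, 34]
Count of internal (non-leaf) nodes: 6


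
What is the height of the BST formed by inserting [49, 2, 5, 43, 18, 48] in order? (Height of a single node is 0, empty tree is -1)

Insertion order: [49, 2, 5, 43, 18, 48]
Tree (level-order array): [49, 2, None, None, 5, None, 43, 18, 48]
Compute height bottom-up (empty subtree = -1):
  height(18) = 1 + max(-1, -1) = 0
  height(48) = 1 + max(-1, -1) = 0
  height(43) = 1 + max(0, 0) = 1
  height(5) = 1 + max(-1, 1) = 2
  height(2) = 1 + max(-1, 2) = 3
  height(49) = 1 + max(3, -1) = 4
Height = 4


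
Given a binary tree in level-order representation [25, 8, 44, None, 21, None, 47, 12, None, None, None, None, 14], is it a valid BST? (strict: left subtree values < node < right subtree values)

Level-order array: [25, 8, 44, None, 21, None, 47, 12, None, None, None, None, 14]
Validate using subtree bounds (lo, hi): at each node, require lo < value < hi,
then recurse left with hi=value and right with lo=value.
Preorder trace (stopping at first violation):
  at node 25 with bounds (-inf, +inf): OK
  at node 8 with bounds (-inf, 25): OK
  at node 21 with bounds (8, 25): OK
  at node 12 with bounds (8, 21): OK
  at node 14 with bounds (12, 21): OK
  at node 44 with bounds (25, +inf): OK
  at node 47 with bounds (44, +inf): OK
No violation found at any node.
Result: Valid BST


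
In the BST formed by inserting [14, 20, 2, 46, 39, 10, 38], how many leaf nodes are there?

Tree built from: [14, 20, 2, 46, 39, 10, 38]
Tree (level-order array): [14, 2, 20, None, 10, None, 46, None, None, 39, None, 38]
Rule: A leaf has 0 children.
Per-node child counts:
  node 14: 2 child(ren)
  node 2: 1 child(ren)
  node 10: 0 child(ren)
  node 20: 1 child(ren)
  node 46: 1 child(ren)
  node 39: 1 child(ren)
  node 38: 0 child(ren)
Matching nodes: [10, 38]
Count of leaf nodes: 2


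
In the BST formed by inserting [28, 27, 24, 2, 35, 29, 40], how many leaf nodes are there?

Tree built from: [28, 27, 24, 2, 35, 29, 40]
Tree (level-order array): [28, 27, 35, 24, None, 29, 40, 2]
Rule: A leaf has 0 children.
Per-node child counts:
  node 28: 2 child(ren)
  node 27: 1 child(ren)
  node 24: 1 child(ren)
  node 2: 0 child(ren)
  node 35: 2 child(ren)
  node 29: 0 child(ren)
  node 40: 0 child(ren)
Matching nodes: [2, 29, 40]
Count of leaf nodes: 3


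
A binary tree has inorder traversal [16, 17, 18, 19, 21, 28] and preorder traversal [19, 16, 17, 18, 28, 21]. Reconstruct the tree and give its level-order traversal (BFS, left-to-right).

Inorder:  [16, 17, 18, 19, 21, 28]
Preorder: [19, 16, 17, 18, 28, 21]
Algorithm: preorder visits root first, so consume preorder in order;
for each root, split the current inorder slice at that value into
left-subtree inorder and right-subtree inorder, then recurse.
Recursive splits:
  root=19; inorder splits into left=[16, 17, 18], right=[21, 28]
  root=16; inorder splits into left=[], right=[17, 18]
  root=17; inorder splits into left=[], right=[18]
  root=18; inorder splits into left=[], right=[]
  root=28; inorder splits into left=[21], right=[]
  root=21; inorder splits into left=[], right=[]
Reconstructed level-order: [19, 16, 28, 17, 21, 18]


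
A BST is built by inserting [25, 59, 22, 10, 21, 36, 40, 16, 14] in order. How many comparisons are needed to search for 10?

Search path for 10: 25 -> 22 -> 10
Found: True
Comparisons: 3


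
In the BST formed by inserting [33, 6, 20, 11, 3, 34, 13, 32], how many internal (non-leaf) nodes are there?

Tree built from: [33, 6, 20, 11, 3, 34, 13, 32]
Tree (level-order array): [33, 6, 34, 3, 20, None, None, None, None, 11, 32, None, 13]
Rule: An internal node has at least one child.
Per-node child counts:
  node 33: 2 child(ren)
  node 6: 2 child(ren)
  node 3: 0 child(ren)
  node 20: 2 child(ren)
  node 11: 1 child(ren)
  node 13: 0 child(ren)
  node 32: 0 child(ren)
  node 34: 0 child(ren)
Matching nodes: [33, 6, 20, 11]
Count of internal (non-leaf) nodes: 4


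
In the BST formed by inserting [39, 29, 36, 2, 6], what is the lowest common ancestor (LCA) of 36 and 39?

Tree insertion order: [39, 29, 36, 2, 6]
Tree (level-order array): [39, 29, None, 2, 36, None, 6]
In a BST, the LCA of p=36, q=39 is the first node v on the
root-to-leaf path with p <= v <= q (go left if both < v, right if both > v).
Walk from root:
  at 39: 36 <= 39 <= 39, this is the LCA
LCA = 39


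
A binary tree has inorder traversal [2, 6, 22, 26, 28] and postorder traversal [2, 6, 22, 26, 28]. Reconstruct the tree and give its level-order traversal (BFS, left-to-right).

Inorder:   [2, 6, 22, 26, 28]
Postorder: [2, 6, 22, 26, 28]
Algorithm: postorder visits root last, so walk postorder right-to-left;
each value is the root of the current inorder slice — split it at that
value, recurse on the right subtree first, then the left.
Recursive splits:
  root=28; inorder splits into left=[2, 6, 22, 26], right=[]
  root=26; inorder splits into left=[2, 6, 22], right=[]
  root=22; inorder splits into left=[2, 6], right=[]
  root=6; inorder splits into left=[2], right=[]
  root=2; inorder splits into left=[], right=[]
Reconstructed level-order: [28, 26, 22, 6, 2]


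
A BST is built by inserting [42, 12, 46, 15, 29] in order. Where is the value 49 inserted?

Starting tree (level order): [42, 12, 46, None, 15, None, None, None, 29]
Insertion path: 42 -> 46
Result: insert 49 as right child of 46
Final tree (level order): [42, 12, 46, None, 15, None, 49, None, 29]


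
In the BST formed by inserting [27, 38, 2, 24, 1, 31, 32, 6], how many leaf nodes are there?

Tree built from: [27, 38, 2, 24, 1, 31, 32, 6]
Tree (level-order array): [27, 2, 38, 1, 24, 31, None, None, None, 6, None, None, 32]
Rule: A leaf has 0 children.
Per-node child counts:
  node 27: 2 child(ren)
  node 2: 2 child(ren)
  node 1: 0 child(ren)
  node 24: 1 child(ren)
  node 6: 0 child(ren)
  node 38: 1 child(ren)
  node 31: 1 child(ren)
  node 32: 0 child(ren)
Matching nodes: [1, 6, 32]
Count of leaf nodes: 3


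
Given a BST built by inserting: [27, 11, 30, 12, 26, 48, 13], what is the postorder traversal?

Tree insertion order: [27, 11, 30, 12, 26, 48, 13]
Tree (level-order array): [27, 11, 30, None, 12, None, 48, None, 26, None, None, 13]
Postorder traversal: [13, 26, 12, 11, 48, 30, 27]


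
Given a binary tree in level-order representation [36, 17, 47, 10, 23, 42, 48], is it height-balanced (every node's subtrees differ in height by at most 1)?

Tree (level-order array): [36, 17, 47, 10, 23, 42, 48]
Definition: a tree is height-balanced if, at every node, |h(left) - h(right)| <= 1 (empty subtree has height -1).
Bottom-up per-node check:
  node 10: h_left=-1, h_right=-1, diff=0 [OK], height=0
  node 23: h_left=-1, h_right=-1, diff=0 [OK], height=0
  node 17: h_left=0, h_right=0, diff=0 [OK], height=1
  node 42: h_left=-1, h_right=-1, diff=0 [OK], height=0
  node 48: h_left=-1, h_right=-1, diff=0 [OK], height=0
  node 47: h_left=0, h_right=0, diff=0 [OK], height=1
  node 36: h_left=1, h_right=1, diff=0 [OK], height=2
All nodes satisfy the balance condition.
Result: Balanced


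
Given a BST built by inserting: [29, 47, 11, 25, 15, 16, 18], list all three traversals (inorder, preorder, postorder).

Tree insertion order: [29, 47, 11, 25, 15, 16, 18]
Tree (level-order array): [29, 11, 47, None, 25, None, None, 15, None, None, 16, None, 18]
Inorder (L, root, R): [11, 15, 16, 18, 25, 29, 47]
Preorder (root, L, R): [29, 11, 25, 15, 16, 18, 47]
Postorder (L, R, root): [18, 16, 15, 25, 11, 47, 29]


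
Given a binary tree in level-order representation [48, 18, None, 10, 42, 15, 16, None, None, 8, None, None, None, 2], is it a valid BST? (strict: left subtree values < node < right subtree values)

Level-order array: [48, 18, None, 10, 42, 15, 16, None, None, 8, None, None, None, 2]
Validate using subtree bounds (lo, hi): at each node, require lo < value < hi,
then recurse left with hi=value and right with lo=value.
Preorder trace (stopping at first violation):
  at node 48 with bounds (-inf, +inf): OK
  at node 18 with bounds (-inf, 48): OK
  at node 10 with bounds (-inf, 18): OK
  at node 15 with bounds (-inf, 10): VIOLATION
Node 15 violates its bound: not (-inf < 15 < 10).
Result: Not a valid BST


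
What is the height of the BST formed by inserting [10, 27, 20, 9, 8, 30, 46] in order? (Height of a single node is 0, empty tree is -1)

Insertion order: [10, 27, 20, 9, 8, 30, 46]
Tree (level-order array): [10, 9, 27, 8, None, 20, 30, None, None, None, None, None, 46]
Compute height bottom-up (empty subtree = -1):
  height(8) = 1 + max(-1, -1) = 0
  height(9) = 1 + max(0, -1) = 1
  height(20) = 1 + max(-1, -1) = 0
  height(46) = 1 + max(-1, -1) = 0
  height(30) = 1 + max(-1, 0) = 1
  height(27) = 1 + max(0, 1) = 2
  height(10) = 1 + max(1, 2) = 3
Height = 3


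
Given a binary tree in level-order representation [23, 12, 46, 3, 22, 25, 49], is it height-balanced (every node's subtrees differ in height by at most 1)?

Tree (level-order array): [23, 12, 46, 3, 22, 25, 49]
Definition: a tree is height-balanced if, at every node, |h(left) - h(right)| <= 1 (empty subtree has height -1).
Bottom-up per-node check:
  node 3: h_left=-1, h_right=-1, diff=0 [OK], height=0
  node 22: h_left=-1, h_right=-1, diff=0 [OK], height=0
  node 12: h_left=0, h_right=0, diff=0 [OK], height=1
  node 25: h_left=-1, h_right=-1, diff=0 [OK], height=0
  node 49: h_left=-1, h_right=-1, diff=0 [OK], height=0
  node 46: h_left=0, h_right=0, diff=0 [OK], height=1
  node 23: h_left=1, h_right=1, diff=0 [OK], height=2
All nodes satisfy the balance condition.
Result: Balanced


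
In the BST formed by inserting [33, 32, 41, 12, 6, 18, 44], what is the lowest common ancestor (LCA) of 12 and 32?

Tree insertion order: [33, 32, 41, 12, 6, 18, 44]
Tree (level-order array): [33, 32, 41, 12, None, None, 44, 6, 18]
In a BST, the LCA of p=12, q=32 is the first node v on the
root-to-leaf path with p <= v <= q (go left if both < v, right if both > v).
Walk from root:
  at 33: both 12 and 32 < 33, go left
  at 32: 12 <= 32 <= 32, this is the LCA
LCA = 32


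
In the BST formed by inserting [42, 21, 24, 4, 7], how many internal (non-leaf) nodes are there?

Tree built from: [42, 21, 24, 4, 7]
Tree (level-order array): [42, 21, None, 4, 24, None, 7]
Rule: An internal node has at least one child.
Per-node child counts:
  node 42: 1 child(ren)
  node 21: 2 child(ren)
  node 4: 1 child(ren)
  node 7: 0 child(ren)
  node 24: 0 child(ren)
Matching nodes: [42, 21, 4]
Count of internal (non-leaf) nodes: 3


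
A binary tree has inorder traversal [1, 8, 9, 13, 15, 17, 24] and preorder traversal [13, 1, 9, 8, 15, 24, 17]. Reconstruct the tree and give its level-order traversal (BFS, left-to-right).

Inorder:  [1, 8, 9, 13, 15, 17, 24]
Preorder: [13, 1, 9, 8, 15, 24, 17]
Algorithm: preorder visits root first, so consume preorder in order;
for each root, split the current inorder slice at that value into
left-subtree inorder and right-subtree inorder, then recurse.
Recursive splits:
  root=13; inorder splits into left=[1, 8, 9], right=[15, 17, 24]
  root=1; inorder splits into left=[], right=[8, 9]
  root=9; inorder splits into left=[8], right=[]
  root=8; inorder splits into left=[], right=[]
  root=15; inorder splits into left=[], right=[17, 24]
  root=24; inorder splits into left=[17], right=[]
  root=17; inorder splits into left=[], right=[]
Reconstructed level-order: [13, 1, 15, 9, 24, 8, 17]


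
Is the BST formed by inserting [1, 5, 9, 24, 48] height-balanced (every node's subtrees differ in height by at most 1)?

Tree (level-order array): [1, None, 5, None, 9, None, 24, None, 48]
Definition: a tree is height-balanced if, at every node, |h(left) - h(right)| <= 1 (empty subtree has height -1).
Bottom-up per-node check:
  node 48: h_left=-1, h_right=-1, diff=0 [OK], height=0
  node 24: h_left=-1, h_right=0, diff=1 [OK], height=1
  node 9: h_left=-1, h_right=1, diff=2 [FAIL (|-1-1|=2 > 1)], height=2
  node 5: h_left=-1, h_right=2, diff=3 [FAIL (|-1-2|=3 > 1)], height=3
  node 1: h_left=-1, h_right=3, diff=4 [FAIL (|-1-3|=4 > 1)], height=4
Node 9 violates the condition: |-1 - 1| = 2 > 1.
Result: Not balanced
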